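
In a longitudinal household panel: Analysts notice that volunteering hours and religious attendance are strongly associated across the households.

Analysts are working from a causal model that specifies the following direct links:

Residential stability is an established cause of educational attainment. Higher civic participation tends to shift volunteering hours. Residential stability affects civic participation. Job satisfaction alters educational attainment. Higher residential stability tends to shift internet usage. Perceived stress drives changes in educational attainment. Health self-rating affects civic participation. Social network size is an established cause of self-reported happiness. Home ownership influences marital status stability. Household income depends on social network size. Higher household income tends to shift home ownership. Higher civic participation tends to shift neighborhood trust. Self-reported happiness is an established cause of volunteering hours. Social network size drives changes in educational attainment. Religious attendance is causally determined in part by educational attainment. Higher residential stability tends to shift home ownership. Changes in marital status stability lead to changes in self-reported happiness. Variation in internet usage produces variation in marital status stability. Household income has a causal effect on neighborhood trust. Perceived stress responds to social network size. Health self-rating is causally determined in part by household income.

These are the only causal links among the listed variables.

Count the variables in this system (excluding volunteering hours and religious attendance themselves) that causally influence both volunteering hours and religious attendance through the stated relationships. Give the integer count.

The common causes are: residential stability (to volunteering hours via residential stability → civic participation → volunteering hours; to religious attendance via residential stability → educational attainment → religious attendance); social network size (to volunteering hours via social network size → self-reported happiness → volunteering hours; to religious attendance via social network size → educational attainment → religious attendance).
Every other variable lacks a causal path to at least one of volunteering hours and religious attendance.

2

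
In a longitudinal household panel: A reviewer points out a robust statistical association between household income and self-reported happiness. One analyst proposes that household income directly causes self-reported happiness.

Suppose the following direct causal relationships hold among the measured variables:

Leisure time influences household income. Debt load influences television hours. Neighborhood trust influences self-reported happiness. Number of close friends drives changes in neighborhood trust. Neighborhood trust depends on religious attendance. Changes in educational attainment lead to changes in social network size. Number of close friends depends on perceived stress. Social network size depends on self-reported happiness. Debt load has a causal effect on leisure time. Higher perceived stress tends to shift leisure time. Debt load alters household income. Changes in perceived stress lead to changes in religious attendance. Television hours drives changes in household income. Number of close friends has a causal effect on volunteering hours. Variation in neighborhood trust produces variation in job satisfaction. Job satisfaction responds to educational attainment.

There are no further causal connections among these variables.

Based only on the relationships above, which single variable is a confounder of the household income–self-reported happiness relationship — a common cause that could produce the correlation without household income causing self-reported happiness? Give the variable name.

Perceived stress has a causal path to household income (perceived stress → leisure time → household income) and a separate causal path to self-reported happiness (perceived stress → number of close friends → neighborhood trust → self-reported happiness), so it is a common cause of both.
No stated relationship gives household income a causal route to self-reported happiness, so the correlation is explained by the shared upstream cause rather than a direct effect.

perceived stress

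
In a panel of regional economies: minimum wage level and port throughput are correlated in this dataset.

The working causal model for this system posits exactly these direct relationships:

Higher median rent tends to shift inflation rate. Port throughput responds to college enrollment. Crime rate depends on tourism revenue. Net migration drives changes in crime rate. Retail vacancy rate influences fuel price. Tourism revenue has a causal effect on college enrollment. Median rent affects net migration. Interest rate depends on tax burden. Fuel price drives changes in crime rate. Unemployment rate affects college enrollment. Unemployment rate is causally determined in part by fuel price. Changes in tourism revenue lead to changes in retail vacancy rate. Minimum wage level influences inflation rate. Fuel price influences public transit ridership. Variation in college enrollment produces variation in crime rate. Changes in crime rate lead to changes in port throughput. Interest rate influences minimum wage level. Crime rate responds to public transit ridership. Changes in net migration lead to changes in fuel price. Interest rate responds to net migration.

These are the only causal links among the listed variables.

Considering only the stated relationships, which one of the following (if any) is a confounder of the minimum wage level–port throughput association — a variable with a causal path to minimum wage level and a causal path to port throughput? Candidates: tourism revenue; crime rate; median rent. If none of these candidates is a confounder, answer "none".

median rent

Median rent causes minimum wage level (median rent → net migration → interest rate → minimum wage level) and also causes port throughput (median rent → net migration → crime rate → port throughput); it is a common cause of both.
Each of the other candidates lacks a causal path to at least one of minimum wage level and port throughput, so they do not confound the relationship.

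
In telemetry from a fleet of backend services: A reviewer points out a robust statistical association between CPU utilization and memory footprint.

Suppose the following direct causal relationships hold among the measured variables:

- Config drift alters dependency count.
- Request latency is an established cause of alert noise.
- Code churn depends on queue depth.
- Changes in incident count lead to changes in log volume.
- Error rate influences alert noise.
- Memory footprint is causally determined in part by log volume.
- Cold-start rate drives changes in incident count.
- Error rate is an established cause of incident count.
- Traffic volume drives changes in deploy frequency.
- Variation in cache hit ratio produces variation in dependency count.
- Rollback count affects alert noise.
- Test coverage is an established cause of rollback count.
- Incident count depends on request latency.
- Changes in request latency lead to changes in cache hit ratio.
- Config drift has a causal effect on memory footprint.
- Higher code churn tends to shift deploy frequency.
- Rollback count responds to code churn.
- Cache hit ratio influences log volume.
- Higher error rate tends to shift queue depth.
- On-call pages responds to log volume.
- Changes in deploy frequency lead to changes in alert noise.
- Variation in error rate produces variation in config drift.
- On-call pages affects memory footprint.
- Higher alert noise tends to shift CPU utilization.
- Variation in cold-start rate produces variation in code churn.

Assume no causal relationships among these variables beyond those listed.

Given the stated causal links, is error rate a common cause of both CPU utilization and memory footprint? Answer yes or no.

yes

Error rate has a causal path to CPU utilization (error rate → alert noise → CPU utilization) and to memory footprint (error rate → config drift → memory footprint), so it is a common cause of both — a confounder.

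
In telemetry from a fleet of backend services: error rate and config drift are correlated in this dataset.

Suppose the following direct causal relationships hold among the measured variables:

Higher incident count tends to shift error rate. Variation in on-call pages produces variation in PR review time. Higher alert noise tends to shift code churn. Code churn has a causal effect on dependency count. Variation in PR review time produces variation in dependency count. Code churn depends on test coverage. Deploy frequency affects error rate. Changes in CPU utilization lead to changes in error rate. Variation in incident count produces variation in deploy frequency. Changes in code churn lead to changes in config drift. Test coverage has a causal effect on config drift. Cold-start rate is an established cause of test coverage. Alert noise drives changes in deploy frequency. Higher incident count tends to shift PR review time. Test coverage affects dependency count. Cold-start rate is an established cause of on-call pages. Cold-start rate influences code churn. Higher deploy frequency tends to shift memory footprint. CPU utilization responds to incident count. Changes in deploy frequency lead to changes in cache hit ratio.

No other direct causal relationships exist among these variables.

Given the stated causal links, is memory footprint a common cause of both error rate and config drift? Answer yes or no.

no

Memory footprint has no stated causal path to either error rate or config drift. A confounder must cause both variables, so memory footprint does not qualify.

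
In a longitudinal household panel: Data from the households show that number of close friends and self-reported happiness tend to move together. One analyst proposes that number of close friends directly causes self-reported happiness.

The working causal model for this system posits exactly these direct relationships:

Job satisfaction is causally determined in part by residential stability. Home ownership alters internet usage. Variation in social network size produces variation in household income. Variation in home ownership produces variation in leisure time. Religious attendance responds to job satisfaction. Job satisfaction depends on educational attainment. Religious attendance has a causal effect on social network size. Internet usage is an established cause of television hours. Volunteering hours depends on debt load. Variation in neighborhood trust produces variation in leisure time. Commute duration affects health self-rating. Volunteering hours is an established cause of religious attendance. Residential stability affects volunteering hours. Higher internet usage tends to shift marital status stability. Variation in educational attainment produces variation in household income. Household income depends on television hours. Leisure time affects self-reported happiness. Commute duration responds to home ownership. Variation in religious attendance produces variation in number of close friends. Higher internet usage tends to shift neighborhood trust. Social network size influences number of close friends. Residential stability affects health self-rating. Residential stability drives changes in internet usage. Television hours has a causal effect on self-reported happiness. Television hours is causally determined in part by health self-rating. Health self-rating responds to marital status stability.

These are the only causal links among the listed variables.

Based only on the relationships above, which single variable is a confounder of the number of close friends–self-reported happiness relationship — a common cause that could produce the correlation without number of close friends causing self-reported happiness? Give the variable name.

residential stability

Residential stability has a causal path to number of close friends (residential stability → volunteering hours → religious attendance → number of close friends) and a separate causal path to self-reported happiness (residential stability → health self-rating → television hours → self-reported happiness), so it is a common cause of both.
No stated relationship gives number of close friends a causal route to self-reported happiness, so the correlation is explained by the shared upstream cause rather than a direct effect.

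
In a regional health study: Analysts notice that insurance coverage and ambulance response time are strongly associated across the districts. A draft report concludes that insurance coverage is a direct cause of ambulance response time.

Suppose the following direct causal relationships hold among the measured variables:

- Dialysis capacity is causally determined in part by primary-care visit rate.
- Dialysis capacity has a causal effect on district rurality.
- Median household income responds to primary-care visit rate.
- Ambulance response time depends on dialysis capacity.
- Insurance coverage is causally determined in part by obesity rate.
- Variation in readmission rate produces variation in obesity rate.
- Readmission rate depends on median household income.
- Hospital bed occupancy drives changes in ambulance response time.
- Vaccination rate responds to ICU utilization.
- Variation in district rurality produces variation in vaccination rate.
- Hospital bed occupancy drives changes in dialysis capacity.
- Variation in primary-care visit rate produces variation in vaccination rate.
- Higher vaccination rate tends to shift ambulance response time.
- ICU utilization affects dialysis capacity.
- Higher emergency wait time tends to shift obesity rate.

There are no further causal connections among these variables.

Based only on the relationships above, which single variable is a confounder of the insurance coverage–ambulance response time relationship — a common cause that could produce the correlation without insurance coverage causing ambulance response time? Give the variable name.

primary-care visit rate

Primary-care visit rate has a causal path to insurance coverage (primary-care visit rate → median household income → readmission rate → obesity rate → insurance coverage) and a separate causal path to ambulance response time (primary-care visit rate → dialysis capacity → ambulance response time), so it is a common cause of both.
No stated relationship gives insurance coverage a causal route to ambulance response time, so the correlation is explained by the shared upstream cause rather than a direct effect.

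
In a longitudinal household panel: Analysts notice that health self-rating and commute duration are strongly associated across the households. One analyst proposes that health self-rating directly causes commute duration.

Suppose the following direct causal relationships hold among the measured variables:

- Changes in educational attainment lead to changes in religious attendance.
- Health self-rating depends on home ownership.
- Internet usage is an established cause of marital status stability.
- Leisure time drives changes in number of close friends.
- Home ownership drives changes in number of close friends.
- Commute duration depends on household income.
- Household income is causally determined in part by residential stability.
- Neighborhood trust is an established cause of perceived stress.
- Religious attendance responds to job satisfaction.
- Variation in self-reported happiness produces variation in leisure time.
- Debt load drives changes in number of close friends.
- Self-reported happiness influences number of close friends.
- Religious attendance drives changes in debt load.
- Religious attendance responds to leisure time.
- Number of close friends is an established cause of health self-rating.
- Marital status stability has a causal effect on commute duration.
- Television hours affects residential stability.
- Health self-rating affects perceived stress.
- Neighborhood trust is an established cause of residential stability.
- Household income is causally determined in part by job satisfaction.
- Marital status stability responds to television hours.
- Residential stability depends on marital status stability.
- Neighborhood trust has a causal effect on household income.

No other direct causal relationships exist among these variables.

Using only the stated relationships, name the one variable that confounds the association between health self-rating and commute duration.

Job satisfaction has a causal path to health self-rating (job satisfaction → religious attendance → debt load → number of close friends → health self-rating) and a separate causal path to commute duration (job satisfaction → household income → commute duration), so it is a common cause of both.
No stated relationship gives health self-rating a causal route to commute duration, so the correlation is explained by the shared upstream cause rather than a direct effect.

job satisfaction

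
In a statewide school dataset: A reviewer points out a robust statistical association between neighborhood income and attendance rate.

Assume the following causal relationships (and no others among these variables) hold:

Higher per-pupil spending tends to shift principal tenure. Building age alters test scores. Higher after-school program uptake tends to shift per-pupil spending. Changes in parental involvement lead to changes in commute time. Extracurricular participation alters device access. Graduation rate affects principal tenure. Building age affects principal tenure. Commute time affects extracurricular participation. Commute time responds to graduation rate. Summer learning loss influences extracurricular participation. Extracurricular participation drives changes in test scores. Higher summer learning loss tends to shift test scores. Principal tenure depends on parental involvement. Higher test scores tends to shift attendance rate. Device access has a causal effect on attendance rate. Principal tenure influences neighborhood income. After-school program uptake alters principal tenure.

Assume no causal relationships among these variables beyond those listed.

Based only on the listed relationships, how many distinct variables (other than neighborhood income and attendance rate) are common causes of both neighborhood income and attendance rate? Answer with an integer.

3

The common causes are: building age (to neighborhood income via building age → principal tenure → neighborhood income; to attendance rate via building age → test scores → attendance rate); graduation rate (to neighborhood income via graduation rate → principal tenure → neighborhood income; to attendance rate via graduation rate → commute time → extracurricular participation → test scores → attendance rate); parental involvement (to neighborhood income via parental involvement → principal tenure → neighborhood income; to attendance rate via parental involvement → commute time → extracurricular participation → test scores → attendance rate).
Every other variable lacks a causal path to at least one of neighborhood income and attendance rate.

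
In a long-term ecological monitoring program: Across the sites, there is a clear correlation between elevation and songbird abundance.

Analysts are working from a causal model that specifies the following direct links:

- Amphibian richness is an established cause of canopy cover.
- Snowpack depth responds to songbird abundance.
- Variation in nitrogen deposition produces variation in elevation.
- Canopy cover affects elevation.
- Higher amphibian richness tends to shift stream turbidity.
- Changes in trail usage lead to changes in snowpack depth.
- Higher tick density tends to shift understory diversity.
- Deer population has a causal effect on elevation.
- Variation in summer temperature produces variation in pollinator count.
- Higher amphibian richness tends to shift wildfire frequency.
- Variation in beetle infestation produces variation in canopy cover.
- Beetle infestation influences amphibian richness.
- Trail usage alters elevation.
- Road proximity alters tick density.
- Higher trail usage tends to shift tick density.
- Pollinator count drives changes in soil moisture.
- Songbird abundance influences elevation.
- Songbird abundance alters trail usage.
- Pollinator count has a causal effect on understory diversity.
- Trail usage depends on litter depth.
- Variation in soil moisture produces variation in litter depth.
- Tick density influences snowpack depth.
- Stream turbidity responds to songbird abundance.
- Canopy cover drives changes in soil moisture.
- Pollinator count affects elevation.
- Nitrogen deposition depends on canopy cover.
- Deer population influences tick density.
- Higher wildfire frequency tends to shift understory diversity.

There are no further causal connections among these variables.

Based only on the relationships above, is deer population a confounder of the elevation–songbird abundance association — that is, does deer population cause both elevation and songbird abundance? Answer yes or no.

no

Deer population has no stated causal path to songbird abundance. A confounder must cause both variables, so deer population does not qualify.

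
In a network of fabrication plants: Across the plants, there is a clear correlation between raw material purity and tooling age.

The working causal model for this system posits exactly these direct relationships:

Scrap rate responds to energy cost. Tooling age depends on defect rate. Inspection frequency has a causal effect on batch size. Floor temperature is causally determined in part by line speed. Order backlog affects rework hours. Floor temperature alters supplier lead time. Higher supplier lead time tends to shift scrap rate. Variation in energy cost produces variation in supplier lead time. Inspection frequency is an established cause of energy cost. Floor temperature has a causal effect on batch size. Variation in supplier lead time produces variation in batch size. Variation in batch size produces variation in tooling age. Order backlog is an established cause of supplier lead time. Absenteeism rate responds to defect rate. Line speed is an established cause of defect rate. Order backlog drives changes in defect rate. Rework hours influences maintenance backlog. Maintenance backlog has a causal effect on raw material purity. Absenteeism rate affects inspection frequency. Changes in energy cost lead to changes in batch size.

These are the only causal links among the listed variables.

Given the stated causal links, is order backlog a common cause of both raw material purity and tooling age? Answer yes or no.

Order backlog has a causal path to raw material purity (order backlog → rework hours → maintenance backlog → raw material purity) and to tooling age (order backlog → defect rate → tooling age), so it is a common cause of both — a confounder.

yes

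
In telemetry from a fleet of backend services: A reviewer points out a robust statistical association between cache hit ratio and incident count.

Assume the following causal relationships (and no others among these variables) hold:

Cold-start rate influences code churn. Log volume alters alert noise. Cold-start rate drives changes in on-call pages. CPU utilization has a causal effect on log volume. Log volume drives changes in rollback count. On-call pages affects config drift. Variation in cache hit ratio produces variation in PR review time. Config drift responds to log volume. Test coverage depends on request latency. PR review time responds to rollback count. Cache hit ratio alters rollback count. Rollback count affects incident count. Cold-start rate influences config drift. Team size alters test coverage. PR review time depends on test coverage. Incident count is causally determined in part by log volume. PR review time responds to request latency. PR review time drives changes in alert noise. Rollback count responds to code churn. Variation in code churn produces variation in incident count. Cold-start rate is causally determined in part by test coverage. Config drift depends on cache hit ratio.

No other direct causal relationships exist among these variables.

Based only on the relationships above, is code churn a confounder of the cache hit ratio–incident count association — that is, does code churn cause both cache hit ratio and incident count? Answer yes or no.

Code churn has no stated causal path to cache hit ratio. A confounder must cause both variables, so code churn does not qualify.

no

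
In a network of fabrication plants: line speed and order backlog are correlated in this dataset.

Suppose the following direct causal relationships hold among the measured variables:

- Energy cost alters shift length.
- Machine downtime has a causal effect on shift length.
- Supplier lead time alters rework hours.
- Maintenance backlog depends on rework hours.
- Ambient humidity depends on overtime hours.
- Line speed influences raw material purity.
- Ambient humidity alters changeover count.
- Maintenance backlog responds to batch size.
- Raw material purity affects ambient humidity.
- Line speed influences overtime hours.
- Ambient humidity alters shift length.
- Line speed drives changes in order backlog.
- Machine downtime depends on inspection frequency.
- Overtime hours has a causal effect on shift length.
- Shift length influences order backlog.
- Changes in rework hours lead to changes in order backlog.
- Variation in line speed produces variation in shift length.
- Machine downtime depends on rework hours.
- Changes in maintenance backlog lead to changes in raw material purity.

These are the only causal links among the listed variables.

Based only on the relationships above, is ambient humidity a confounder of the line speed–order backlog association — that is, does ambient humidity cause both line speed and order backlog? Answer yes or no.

no

Ambient humidity has no stated causal path to line speed. A confounder must cause both variables, so ambient humidity does not qualify.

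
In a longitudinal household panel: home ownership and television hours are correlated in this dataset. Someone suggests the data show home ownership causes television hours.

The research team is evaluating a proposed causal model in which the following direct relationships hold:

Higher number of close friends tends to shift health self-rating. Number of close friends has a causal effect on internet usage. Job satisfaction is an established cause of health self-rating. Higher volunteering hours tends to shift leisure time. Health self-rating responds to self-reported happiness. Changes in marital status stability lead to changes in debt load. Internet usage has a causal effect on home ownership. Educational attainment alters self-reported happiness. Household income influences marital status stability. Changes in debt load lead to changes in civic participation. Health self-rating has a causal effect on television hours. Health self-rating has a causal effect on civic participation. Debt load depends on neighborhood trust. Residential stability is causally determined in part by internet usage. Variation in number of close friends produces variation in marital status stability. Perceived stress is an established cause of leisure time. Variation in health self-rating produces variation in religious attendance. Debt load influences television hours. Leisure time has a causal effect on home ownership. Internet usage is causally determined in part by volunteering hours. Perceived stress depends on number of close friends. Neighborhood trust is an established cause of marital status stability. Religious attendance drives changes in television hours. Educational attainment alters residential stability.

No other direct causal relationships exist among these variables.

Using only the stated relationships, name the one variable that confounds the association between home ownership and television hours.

number of close friends

Number of close friends has a causal path to home ownership (number of close friends → internet usage → home ownership) and a separate causal path to television hours (number of close friends → health self-rating → television hours), so it is a common cause of both.
No stated relationship gives home ownership a causal route to television hours, so the correlation is explained by the shared upstream cause rather than a direct effect.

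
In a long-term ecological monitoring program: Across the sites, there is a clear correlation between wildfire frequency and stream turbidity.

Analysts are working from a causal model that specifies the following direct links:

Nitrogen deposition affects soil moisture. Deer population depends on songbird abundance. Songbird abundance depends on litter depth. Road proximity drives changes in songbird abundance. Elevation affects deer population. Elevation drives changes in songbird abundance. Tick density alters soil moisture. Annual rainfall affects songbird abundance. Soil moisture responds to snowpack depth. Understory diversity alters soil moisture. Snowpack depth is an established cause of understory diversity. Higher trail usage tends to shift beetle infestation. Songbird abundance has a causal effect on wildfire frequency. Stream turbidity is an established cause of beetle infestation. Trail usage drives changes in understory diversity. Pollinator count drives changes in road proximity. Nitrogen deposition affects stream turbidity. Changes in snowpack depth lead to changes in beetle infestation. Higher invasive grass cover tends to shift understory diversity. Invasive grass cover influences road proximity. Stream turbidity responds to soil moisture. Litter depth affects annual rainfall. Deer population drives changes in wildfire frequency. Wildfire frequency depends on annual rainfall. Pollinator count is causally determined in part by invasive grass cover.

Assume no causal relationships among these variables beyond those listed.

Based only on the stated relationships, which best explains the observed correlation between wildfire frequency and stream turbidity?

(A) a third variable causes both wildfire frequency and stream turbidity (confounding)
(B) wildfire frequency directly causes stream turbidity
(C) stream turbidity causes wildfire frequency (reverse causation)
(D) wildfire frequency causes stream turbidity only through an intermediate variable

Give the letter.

A

Invasive grass cover causes wildfire frequency (invasive grass cover → road proximity → songbird abundance → wildfire frequency) and stream turbidity (invasive grass cover → understory diversity → soil moisture → stream turbidity) — a common cause creating the correlation.
There is no stated path from wildfire frequency to stream turbidity or from stream turbidity to wildfire frequency, so neither direct nor reverse causation applies.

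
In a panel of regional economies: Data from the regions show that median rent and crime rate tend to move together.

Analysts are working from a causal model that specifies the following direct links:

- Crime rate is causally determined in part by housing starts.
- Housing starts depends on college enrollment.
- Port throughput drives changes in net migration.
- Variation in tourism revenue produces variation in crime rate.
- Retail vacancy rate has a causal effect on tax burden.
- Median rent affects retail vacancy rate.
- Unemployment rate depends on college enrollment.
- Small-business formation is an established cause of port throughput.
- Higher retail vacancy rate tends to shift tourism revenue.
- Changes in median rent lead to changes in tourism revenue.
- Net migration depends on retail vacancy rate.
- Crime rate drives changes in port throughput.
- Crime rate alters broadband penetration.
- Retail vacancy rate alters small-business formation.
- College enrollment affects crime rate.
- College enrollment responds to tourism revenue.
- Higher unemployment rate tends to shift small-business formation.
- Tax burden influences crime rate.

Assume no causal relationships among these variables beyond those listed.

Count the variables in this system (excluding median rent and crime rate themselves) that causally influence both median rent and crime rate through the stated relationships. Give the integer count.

No listed variable has a causal path to both median rent and crime rate, so there are no common causes.

0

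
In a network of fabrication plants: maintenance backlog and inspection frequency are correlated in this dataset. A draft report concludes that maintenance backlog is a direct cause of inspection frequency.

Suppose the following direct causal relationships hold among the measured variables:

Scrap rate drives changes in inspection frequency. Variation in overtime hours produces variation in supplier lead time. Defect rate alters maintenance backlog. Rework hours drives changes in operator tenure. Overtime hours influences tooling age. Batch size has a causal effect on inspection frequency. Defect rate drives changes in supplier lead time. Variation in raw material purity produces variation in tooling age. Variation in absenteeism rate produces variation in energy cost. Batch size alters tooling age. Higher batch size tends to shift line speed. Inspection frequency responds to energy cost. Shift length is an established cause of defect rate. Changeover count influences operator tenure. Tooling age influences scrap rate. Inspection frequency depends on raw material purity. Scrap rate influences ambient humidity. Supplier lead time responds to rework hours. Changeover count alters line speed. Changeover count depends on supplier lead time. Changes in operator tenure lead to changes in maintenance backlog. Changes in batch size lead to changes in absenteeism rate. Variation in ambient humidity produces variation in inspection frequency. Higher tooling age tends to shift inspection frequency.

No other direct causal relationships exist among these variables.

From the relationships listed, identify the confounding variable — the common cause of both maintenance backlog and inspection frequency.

overtime hours

Overtime hours has a causal path to maintenance backlog (overtime hours → supplier lead time → changeover count → operator tenure → maintenance backlog) and a separate causal path to inspection frequency (overtime hours → tooling age → inspection frequency), so it is a common cause of both.
No stated relationship gives maintenance backlog a causal route to inspection frequency, so the correlation is explained by the shared upstream cause rather than a direct effect.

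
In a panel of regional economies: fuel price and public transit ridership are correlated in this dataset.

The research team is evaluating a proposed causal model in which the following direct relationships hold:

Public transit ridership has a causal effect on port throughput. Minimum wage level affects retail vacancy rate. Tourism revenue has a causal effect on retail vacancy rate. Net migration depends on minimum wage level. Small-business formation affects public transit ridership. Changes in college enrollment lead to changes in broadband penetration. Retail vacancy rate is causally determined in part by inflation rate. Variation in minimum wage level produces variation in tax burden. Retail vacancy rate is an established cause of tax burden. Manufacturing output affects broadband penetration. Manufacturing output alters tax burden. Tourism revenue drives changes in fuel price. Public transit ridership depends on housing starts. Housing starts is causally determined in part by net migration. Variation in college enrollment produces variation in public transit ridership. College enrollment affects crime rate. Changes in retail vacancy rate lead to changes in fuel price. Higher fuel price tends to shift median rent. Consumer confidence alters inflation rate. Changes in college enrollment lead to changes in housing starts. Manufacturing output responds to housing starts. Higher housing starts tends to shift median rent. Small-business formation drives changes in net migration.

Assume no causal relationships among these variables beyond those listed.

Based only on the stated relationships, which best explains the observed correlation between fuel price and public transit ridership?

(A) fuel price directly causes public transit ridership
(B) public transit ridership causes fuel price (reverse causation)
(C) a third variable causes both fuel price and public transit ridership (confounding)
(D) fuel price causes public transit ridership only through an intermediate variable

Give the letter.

Minimum wage level causes fuel price (minimum wage level → retail vacancy rate → fuel price) and public transit ridership (minimum wage level → net migration → housing starts → public transit ridership) — a common cause creating the correlation.
There is no stated path from fuel price to public transit ridership or from public transit ridership to fuel price, so neither direct nor reverse causation applies.

C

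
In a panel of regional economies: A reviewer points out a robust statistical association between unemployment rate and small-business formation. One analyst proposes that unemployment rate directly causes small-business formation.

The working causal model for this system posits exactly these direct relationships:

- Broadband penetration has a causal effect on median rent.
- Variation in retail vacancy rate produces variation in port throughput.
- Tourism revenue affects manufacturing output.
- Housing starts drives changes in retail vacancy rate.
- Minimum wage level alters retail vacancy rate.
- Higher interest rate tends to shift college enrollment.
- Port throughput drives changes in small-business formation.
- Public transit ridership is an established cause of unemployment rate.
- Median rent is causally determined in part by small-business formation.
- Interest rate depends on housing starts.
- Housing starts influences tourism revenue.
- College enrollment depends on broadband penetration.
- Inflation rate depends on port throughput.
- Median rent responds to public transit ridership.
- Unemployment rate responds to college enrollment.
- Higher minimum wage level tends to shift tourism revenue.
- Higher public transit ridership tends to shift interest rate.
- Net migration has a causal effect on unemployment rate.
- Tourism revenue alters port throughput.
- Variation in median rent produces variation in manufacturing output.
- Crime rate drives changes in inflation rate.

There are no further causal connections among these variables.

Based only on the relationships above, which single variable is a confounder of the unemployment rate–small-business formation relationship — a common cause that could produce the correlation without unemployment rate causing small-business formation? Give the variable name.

Housing starts has a causal path to unemployment rate (housing starts → interest rate → college enrollment → unemployment rate) and a separate causal path to small-business formation (housing starts → retail vacancy rate → port throughput → small-business formation), so it is a common cause of both.
No stated relationship gives unemployment rate a causal route to small-business formation, so the correlation is explained by the shared upstream cause rather than a direct effect.

housing starts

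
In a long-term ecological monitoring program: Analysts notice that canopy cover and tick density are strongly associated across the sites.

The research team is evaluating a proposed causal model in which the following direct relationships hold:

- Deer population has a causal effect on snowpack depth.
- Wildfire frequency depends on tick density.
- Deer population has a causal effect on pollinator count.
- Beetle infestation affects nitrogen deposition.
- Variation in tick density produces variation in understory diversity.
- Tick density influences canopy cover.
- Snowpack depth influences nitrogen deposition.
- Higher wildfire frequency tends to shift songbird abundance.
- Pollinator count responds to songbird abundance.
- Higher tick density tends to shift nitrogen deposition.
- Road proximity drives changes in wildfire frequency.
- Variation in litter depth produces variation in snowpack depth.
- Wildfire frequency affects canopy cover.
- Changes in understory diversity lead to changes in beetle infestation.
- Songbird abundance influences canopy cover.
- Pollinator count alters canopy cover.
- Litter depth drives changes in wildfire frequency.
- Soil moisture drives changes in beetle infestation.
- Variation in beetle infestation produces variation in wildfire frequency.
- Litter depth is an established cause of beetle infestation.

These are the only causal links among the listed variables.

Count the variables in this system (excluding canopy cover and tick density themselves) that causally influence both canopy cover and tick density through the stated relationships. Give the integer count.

0

No listed variable has a causal path to both canopy cover and tick density, so there are no common causes.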